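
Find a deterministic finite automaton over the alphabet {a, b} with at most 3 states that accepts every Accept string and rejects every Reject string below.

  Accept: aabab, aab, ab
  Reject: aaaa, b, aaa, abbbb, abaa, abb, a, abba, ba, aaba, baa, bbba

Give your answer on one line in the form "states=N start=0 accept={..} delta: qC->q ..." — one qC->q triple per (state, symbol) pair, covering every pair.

states=3 start=0 accept={2} delta: 0a->1 0b->0 1a->1 1b->2 2a->1 2b->0

Fold the examples into a partial DFA from state 0: repeatedly fix the first undefined (state, symbol) met by the shortest-then-alphabetical prefix, trying targets in increasing order and rejecting any under which an Accept and a Reject string meet in one state with the same remainder; add a state when all current targets are rejected. Accepting states are where Accept strings end.
a: 0a undefined. 0a->0: no, aab/b meet in 0 with "b" left. Open state 1: 0a->1.
b: 0b undefined. 0b->0: ok.
aa: 1a undefined. 1a->0: no, aab/aaaa meet in 0. 1a->1: ok.
ab: 1b undefined. 1b->0: no, aabab/b meet in 0. 1b->1: no, aabab/aaaa meet in 1. Open state 2: 1b->2.
aba: 2a undefined. 2a->0: no, aabab/b meet in 0. 2a->1: ok.
abb: 2b undefined. 2b->0: ok.
All examples now run through 3 states with every (state, symbol) defined. Accept strings end in {2}, Reject strings end in {0,1}; accept={2}.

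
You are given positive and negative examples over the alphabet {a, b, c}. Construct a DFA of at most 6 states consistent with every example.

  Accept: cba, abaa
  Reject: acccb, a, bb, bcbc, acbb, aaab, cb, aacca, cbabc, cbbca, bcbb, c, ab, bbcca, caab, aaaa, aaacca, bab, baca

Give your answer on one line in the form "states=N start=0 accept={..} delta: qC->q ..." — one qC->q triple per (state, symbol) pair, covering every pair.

Grow the machine one transition at a time. Run the examples from 0; the earliest place one falls off (shortest prefix, ties alphabetical) gets sent to the lowest-numbered state that keeps every Accept/Reject pair distinguishable — a pair clashes when both reach the same state with identical unread suffix — and to a fresh state only if none does.
a: 0a undefined. 0a->0: ok.
b: 0b undefined. 0b->0: no, abaa/a meet in 0. Open state 1: 0b->1.
c: 0c undefined. 0c->0: ok.
ba: 1a undefined. 1a->0: no, cba/a meet in 0. 1a->1: no, cba/acccb meet in 1. Open state 2: 1a->2.
bb: 1b undefined. 1b->0: ok.
bc: 1c undefined. 1c->0: ok.
bab: 2b undefined. 2b->0: ok.
bac: 2c undefined. 2c->0: ok.
abaa: 2a undefined. 2a->0: no, abaa/a meet in 0. 2a->1: no, abaa/acccb meet in 1. 2a->2: ok.
All examples now run through 3 states with every (state, symbol) defined. Accept strings end in {2}, Reject strings end in {0,1}; accept={2}.

states=3 start=0 accept={2} delta: 0a->0 0b->1 0c->0 1a->2 1b->0 1c->0 2a->2 2b->0 2c->0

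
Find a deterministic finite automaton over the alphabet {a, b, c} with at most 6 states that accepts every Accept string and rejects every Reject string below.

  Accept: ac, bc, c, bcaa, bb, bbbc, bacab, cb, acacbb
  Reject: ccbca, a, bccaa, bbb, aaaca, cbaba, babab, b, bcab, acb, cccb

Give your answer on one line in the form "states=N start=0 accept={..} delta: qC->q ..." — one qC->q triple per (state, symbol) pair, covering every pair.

Grow the machine one transition at a time. Run the examples from 0; the earliest place one falls off (shortest prefix, ties alphabetical) gets sent to the lowest-numbered state that keeps every Accept/Reject pair distinguishable — a pair clashes when both reach the same state with identical unread suffix — and to a fresh state only if none does.
a: 0a undefined. 0a->0: no, cb/acb meet in 0 with "cb" left. Open state 1: 0a->1.
b: 0b undefined. 0b->0: no, bb/bbb meet in 0. 0b->1: ok.
c: 0c undefined. 0c->0: no, cb/a meet in 1. 0c->1: no, c/a meet in 1. Open state 2: 0c->2.
aa: 1a undefined. 1a->0: ok.
ac: 1c undefined. 1c->0: no, bb/bcab meet in 1 with "b" left. 1c->1: no, ac/a meet in 1. 1c->2: no, bacab/bcab meet in 2 with "ab" left. Open state 3: 1c->3.
bb: 1b undefined. 1b->0: ok.
cb: 2b undefined. 2b->0: ok.
cc: 2c undefined. 2c->0: no, bb/cccb meet in 0. 2c->1: ok.
aca: 3a undefined. 3a->0: no, bcaa/a meet in 1. 3a->1: no, bcaa/bcab meet in 0. 3a->2: no, c/aaaca meet in 2. 3a->3: no, ac/aaaca meet in 3. Open state 4: 3a->4.
acb: 3b undefined. 3b->0: no, bb/acb meet in 0. 3b->1: ok.
bcc: 3c undefined. 3c->0: no, bb/bccaa meet in 0. 3c->1: ok.
acac: 4c undefined. 4c->0: ok.
baca: 2a undefined. 2a->0: no, bb/ccbca meet in 0. 2a->1: ok.
bcaa: 4a undefined. 4a->0: ok.
bcab: 4b undefined. 4b->0: no, bcaa/bcab meet in 0. 4b->1: ok.
All examples now run through 5 states with every (state, symbol) defined. Accept strings end in {0,2,3}, Reject strings end in {1,4}; accept={0,2,3}.

states=5 start=0 accept={0,2,3} delta: 0a->1 0b->1 0c->2 1a->0 1b->0 1c->3 2a->1 2b->0 2c->1 3a->4 3b->1 3c->1 4a->0 4b->1 4c->0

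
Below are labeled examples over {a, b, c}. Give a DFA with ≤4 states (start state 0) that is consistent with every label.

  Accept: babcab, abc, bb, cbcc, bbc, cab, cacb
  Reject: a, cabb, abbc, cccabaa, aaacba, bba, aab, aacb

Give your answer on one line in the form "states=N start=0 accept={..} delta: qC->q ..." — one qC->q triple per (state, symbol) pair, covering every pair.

states=3 start=0 accept={0,2} delta: 0a->1 0b->0 0c->0 1a->2 1b->2 1c->1 2a->0 2b->1 2c->2

State merging on the prefix tree: take the shortest (then alphabetical) example prefix whose next move is undefined and point that move at state 0, else 1, else 2, ...; a target is out if some Accept/Reject pair would then sit in one state with the same input left (inseparable). If every existing state is out, open a new one.
a: 0a undefined. 0a->0: no, bbc/abbc meet in 0 with "bbc" left. Open state 1: 0a->1.
b: 0b undefined. 0b->0: ok.
c: 0c undefined. 0c->0: ok.
aa: 1a undefined. 1a->0: no, bb/aab meet in 0. 1a->1: no, cab/aab meet in 1 with "b" left. Open state 2: 1a->2.
ab: 1b undefined. 1b->0: no, babcab/cabb meet in 0. 1b->1: no, abc/abbc meet in 1 with "c" left. 1b->2: ok.
aaa: 2a undefined. 2a->0: ok.
aab: 2b undefined. 2b->0: no, bb/cabb meet in 0. 2b->1: ok.
aac: 2c undefined. 2c->0: no, abc/aacb meet in 0. 2c->1: no, babcab/a meet in 1. 2c->2: ok.
cac: 1c undefined. 1c->0: no, babcab/abbc meet in 0. 1c->1: ok.
All examples now run through 3 states with every (state, symbol) defined. Accept strings end in {0,2}, Reject strings end in {1}; accept={0,2}.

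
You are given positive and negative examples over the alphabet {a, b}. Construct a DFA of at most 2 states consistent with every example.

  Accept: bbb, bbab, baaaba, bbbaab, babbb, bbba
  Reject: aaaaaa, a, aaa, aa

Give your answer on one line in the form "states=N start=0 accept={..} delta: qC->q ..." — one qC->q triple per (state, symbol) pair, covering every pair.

State merging on the prefix tree: take the shortest (then alphabetical) example prefix whose next move is undefined and point that move at state 0, else 1, else 2, ...; a target is out if some Accept/Reject pair would then sit in one state with the same input left (inseparable). If every existing state is out, open a new one.
a: 0a undefined. 0a->0: ok.
b: 0b undefined. 0b->0: no, bbb/aaaaaa meet in 0. Open state 1: 0b->1.
ba: 1a undefined. 1a->0: no, baaaba/aaaaaa meet in 0. 1a->1: ok.
bb: 1b undefined. 1b->0: no, baaaba/aaaaaa meet in 0. 1b->1: ok.
All examples now run through 2 states with every (state, symbol) defined. Accept strings end in {1}, Reject strings end in {0}; accept={1}.

states=2 start=0 accept={1} delta: 0a->0 0b->1 1a->1 1b->1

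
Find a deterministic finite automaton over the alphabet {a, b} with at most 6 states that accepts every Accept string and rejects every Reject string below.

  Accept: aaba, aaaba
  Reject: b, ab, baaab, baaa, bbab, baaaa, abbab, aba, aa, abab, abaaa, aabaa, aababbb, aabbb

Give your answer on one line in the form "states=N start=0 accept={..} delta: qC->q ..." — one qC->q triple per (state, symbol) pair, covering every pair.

states=5 start=0 accept={4} delta: 0a->1 0b->0 1a->2 1b->0 2a->2 2b->3 3a->4 3b->0 4a->0 4b->0

State merging on the prefix tree: take the shortest (then alphabetical) example prefix whose next move is undefined and point that move at state 0, else 1, else 2, ...; a target is out if some Accept/Reject pair would then sit in one state with the same input left (inseparable). If every existing state is out, open a new one.
a: 0a undefined. 0a->0: no, aaba/aba meet in 0 with "ba" left. Open state 1: 0a->1.
b: 0b undefined. 0b->0: ok.
aa: 1a undefined. 1a->0: no, aaba/baaa meet in 1. 1a->1: no, aaba/aba meet in 1 with "ba" left. Open state 2: 1a->2.
ab: 1b undefined. 1b->0: ok.
aaa: 2a undefined. 2a->0: no, aaaba/baaaa meet in 1. 2a->1: no, aaaba/baaa meet in 1. 2a->2: ok.
aab: 2b undefined. 2b->0: no, aaba/aba meet in 1. 2b->1: no, aaba/baaa meet in 2. 2b->2: no, aaba/baaab meet in 2. Open state 3: 2b->3.
aaba: 3a undefined. 3a->0: no, aaba/b meet in 0. 3a->1: no, aaba/aba meet in 1. 3a->2: no, aaba/baaa meet in 2. 3a->3: no, aaba/baaab meet in 3. Open state 4: 3a->4.
aabb: 3b undefined. 3b->0: ok.
aabaa: 4a undefined. 4a->0: ok.
aabab: 4b undefined. 4b->0: ok.
All examples now run through 5 states with every (state, symbol) defined. Accept strings end in {4}, Reject strings end in {0,1,2,3}; accept={4}.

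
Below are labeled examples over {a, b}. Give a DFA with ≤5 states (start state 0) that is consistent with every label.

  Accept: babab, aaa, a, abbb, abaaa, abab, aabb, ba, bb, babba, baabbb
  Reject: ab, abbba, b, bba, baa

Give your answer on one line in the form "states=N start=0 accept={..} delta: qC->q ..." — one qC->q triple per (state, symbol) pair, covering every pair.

Fold the examples into a partial DFA from state 0: repeatedly fix the first undefined (state, symbol) met by the shortest-then-alphabetical prefix, trying targets in increasing order and rejecting any under which an Accept and a Reject string meet in one state with the same remainder; add a state when all current targets are rejected. Accepting states are where Accept strings end.
a: 0a undefined. 0a->0: ok.
b: 0b undefined. 0b->0: no, babab/ab meet in 0. Open state 1: 0b->1.
ba: 1a undefined. 1a->0: no, babab/ab meet in 1. 1a->1: no, abaaa/ab meet in 1. Open state 2: 1a->2.
bb: 1b undefined. 1b->0: no, aaa/bba meet in 0. 1b->1: no, abbb/ab meet in 1. 1b->2: ok.
baa: 2a undefined. 2a->0: no, aaa/bba meet in 0. 2a->1: ok.
bab: 2b undefined. 2b->0: no, babab/ab meet in 1. 2b->1: no, babab/ab meet in 1. 2b->2: no, babba/ab meet in 1. Open state 3: 2b->3.
baba: 3a undefined. 3a->0: no, babab/ab meet in 1. 3a->1: ok.
babb: 3b undefined. 3b->0: ok.
All examples now run through 4 states with every (state, symbol) defined. Accept strings end in {0,2,3}, Reject strings end in {1}; accept={0,2,3}.

states=4 start=0 accept={0,2,3} delta: 0a->0 0b->1 1a->2 1b->2 2a->1 2b->3 3a->1 3b->0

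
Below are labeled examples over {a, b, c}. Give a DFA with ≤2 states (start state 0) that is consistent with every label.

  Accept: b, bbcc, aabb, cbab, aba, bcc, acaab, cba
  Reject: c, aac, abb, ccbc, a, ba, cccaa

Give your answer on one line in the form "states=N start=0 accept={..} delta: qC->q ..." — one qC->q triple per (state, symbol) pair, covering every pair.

Grow the machine one transition at a time. Run the examples from 0; the earliest place one falls off (shortest prefix, ties alphabetical) gets sent to the lowest-numbered state that keeps every Accept/Reject pair distinguishable — a pair clashes when both reach the same state with identical unread suffix — and to a fresh state only if none does.
a: 0a undefined. 0a->0: no, aabb/abb meet in 0 with "bb" left. Open state 1: 0a->1.
b: 0b undefined. 0b->0: ok.
c: 0c undefined. 0c->0: no, b/c meet in 0. 0c->1: ok.
aa: 1a undefined. 1a->0: ok.
ab: 1b undefined. 1b->0: no, b/abb meet in 0. 1b->1: ok.
ac: 1c undefined. 1c->0: ok.
All examples now run through 2 states with every (state, symbol) defined. Accept strings end in {0}, Reject strings end in {1}; accept={0}.

states=2 start=0 accept={0} delta: 0a->1 0b->0 0c->1 1a->0 1b->1 1c->0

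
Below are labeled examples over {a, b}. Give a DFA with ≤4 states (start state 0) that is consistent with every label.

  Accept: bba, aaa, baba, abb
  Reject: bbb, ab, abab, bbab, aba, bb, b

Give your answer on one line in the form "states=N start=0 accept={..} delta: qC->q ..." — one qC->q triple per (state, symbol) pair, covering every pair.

State merging on the prefix tree: take the shortest (then alphabetical) example prefix whose next move is undefined and point that move at state 0, else 1, else 2, ...; a target is out if some Accept/Reject pair would then sit in one state with the same input left (inseparable). If every existing state is out, open a new one.
a: 0a undefined. 0a->0: no, abb/bb meet in 0 with "bb" left. Open state 1: 0a->1.
b: 0b undefined. 0b->0: no, baba/aba meet in 1 with "ba" left. 0b->1: no, bba/aba meet in 1 with "ba" left. Open state 2: 0b->2.
aa: 1a undefined. 1a->0: ok.
ab: 1b undefined. 1b->0: no, aaa/aba meet in 1. 1b->1: no, aaa/ab meet in 1. 1b->2: no, abb/bb meet in 2 with "b" left. Open state 3: 1b->3.
ba: 2a undefined. 2a->0: ok.
bb: 2b undefined. 2b->0: no, baba/bb meet in 0. 2b->1: no, aaa/bb meet in 1. 2b->2: ok.
aba: 3a undefined. 3a->0: no, bba/aba meet in 0. 3a->1: no, aaa/aba meet in 1. 3a->2: ok.
abb: 3b undefined. 3b->0: ok.
All examples now run through 4 states with every (state, symbol) defined. Accept strings end in {0,1}, Reject strings end in {2,3}; accept={0,1}.

states=4 start=0 accept={0,1} delta: 0a->1 0b->2 1a->0 1b->3 2a->0 2b->2 3a->2 3b->0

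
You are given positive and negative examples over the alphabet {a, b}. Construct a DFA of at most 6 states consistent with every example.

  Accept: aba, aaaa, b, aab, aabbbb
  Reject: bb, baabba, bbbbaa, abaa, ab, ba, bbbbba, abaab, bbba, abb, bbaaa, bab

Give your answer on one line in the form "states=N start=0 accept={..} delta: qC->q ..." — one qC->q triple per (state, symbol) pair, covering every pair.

State merging on the prefix tree: take the shortest (then alphabetical) example prefix whose next move is undefined and point that move at state 0, else 1, else 2, ...; a target is out if some Accept/Reject pair would then sit in one state with the same input left (inseparable). If every existing state is out, open a new one.
a: 0a undefined. 0a->0: no, aba/ba meet in 0 with "ba" left. Open state 1: 0a->1.
b: 0b undefined. 0b->0: no, b/bb meet in 0. 0b->1: no, aab/bab meet in 1 with "ab" left. Open state 2: 0b->2.
aa: 1a undefined. 1a->0: ok.
ab: 1b undefined. 1b->0: no, aaaa/abaa meet in 0. 1b->1: ok.
ba: 2a undefined. 2a->0: no, aba/baabba meet in 0. 2a->1: ok.
bb: 2b undefined. 2b->0: no, aba/bb meet in 0. 2b->1: no, aba/baabba meet in 0. 2b->2: no, aba/bbbbaa meet in 0. Open state 3: 2b->3.
bba: 3a undefined. 3a->0: no, aba/baabba meet in 0. 3a->1: ok.
bbb: 3b undefined. 3b->0: no, aba/bbbbaa meet in 0. 3b->1: no, aba/bbbbba meet in 0. 3b->2: no, aba/bbbbaa meet in 0. 3b->3: no, aba/bbbbaa meet in 0. Open state 4: 3b->4.
bbba: 4a undefined. 4a->0: no, aba/bbba meet in 0. 4a->1: ok.
bbbb: 4b undefined. 4b->0: no, aba/bbbbaa meet in 0. 4b->1: no, aba/bbbbba meet in 0. 4b->2: no, aba/bbbbaa meet in 0. 4b->3: no, aba/bbbbaa meet in 0. 4b->4: no, aba/bbbbaa meet in 0. Open state 5: 4b->5.
bbbba: 5a undefined. 5a->0: ok.
bbbbb: 5b undefined. 5b->0: ok.
All examples now run through 6 states with every (state, symbol) defined. Accept strings end in {0,2,5}, Reject strings end in {1,3}; accept={0,2,5}.

states=6 start=0 accept={0,2,5} delta: 0a->1 0b->2 1a->0 1b->1 2a->1 2b->3 3a->1 3b->4 4a->1 4b->5 5a->0 5b->0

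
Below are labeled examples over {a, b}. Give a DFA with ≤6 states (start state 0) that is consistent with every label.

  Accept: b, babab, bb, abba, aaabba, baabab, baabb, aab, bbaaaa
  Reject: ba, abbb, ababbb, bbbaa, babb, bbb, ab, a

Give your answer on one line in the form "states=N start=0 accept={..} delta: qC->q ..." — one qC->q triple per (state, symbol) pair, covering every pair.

states=5 start=0 accept={0,2,4} delta: 0a->1 0b->2 1a->0 1b->1 2a->3 2b->4 3a->0 3b->4 4a->3 4b->1

Fold the examples into a partial DFA from state 0: repeatedly fix the first undefined (state, symbol) met by the shortest-then-alphabetical prefix, trying targets in increasing order and rejecting any under which an Accept and a Reject string meet in one state with the same remainder; add a state when all current targets are rejected. Accepting states are where Accept strings end.
a: 0a undefined. 0a->0: no, b/ab meet in 0 with "b" left. Open state 1: 0a->1.
b: 0b undefined. 0b->0: no, b/bbb meet in 0. 0b->1: no, b/a meet in 1. Open state 2: 0b->2.
aa: 1a undefined. 1a->0: ok.
ab: 1b undefined. 1b->0: no, bb/abbb meet in 2 with "b" left. 1b->1: ok.
ba: 2a undefined. 2a->0: no, bb/babb meet in 2 with "b" left. 2a->1: no, baabab/ba meet in 1. 2a->2: no, b/ba meet in 2. Open state 3: 2a->3.
bb: 2b undefined. 2b->0: no, b/ababbb meet in 2. 2b->1: no, bb/abbb meet in 1. 2b->2: no, b/ababbb meet in 2. 2b->3: no, bb/ba meet in 3. Open state 4: 2b->4.
baa: 3a undefined. 3a->0: ok.
bab: 3b undefined. 3b->0: no, b/babb meet in 2. 3b->1: no, baabab/abbb meet in 1. 3b->2: no, bb/babb meet in 4. 3b->3: no, baabab/ba meet in 3. 3b->4: ok.
bba: 4a undefined. 4a->0: no, bbaaaa/abbb meet in 1. 4a->1: no, babab/abbb meet in 1. 4a->2: no, bbaaaa/abbb meet in 1. 4a->3: ok.
bbb: 4b undefined. 4b->0: no, abba/ababbb meet in 0. 4b->1: ok.
All examples now run through 5 states with every (state, symbol) defined. Accept strings end in {0,2,4}, Reject strings end in {1,3}; accept={0,2,4}.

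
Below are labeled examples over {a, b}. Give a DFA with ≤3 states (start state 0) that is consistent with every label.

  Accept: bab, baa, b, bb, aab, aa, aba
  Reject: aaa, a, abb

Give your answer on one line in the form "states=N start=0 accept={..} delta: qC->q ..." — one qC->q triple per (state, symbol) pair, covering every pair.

Fold the examples into a partial DFA from state 0: repeatedly fix the first undefined (state, symbol) met by the shortest-then-alphabetical prefix, trying targets in increasing order and rejecting any under which an Accept and a Reject string meet in one state with the same remainder; add a state when all current targets are rejected. Accepting states are where Accept strings end.
a: 0a undefined. 0a->0: no, bb/abb meet in 0 with "bb" left. Open state 1: 0a->1.
b: 0b undefined. 0b->0: ok.
aa: 1a undefined. 1a->0: ok.
ab: 1b undefined. 1b->0: no, bab/abb meet in 0. 1b->1: no, bab/aaa meet in 1. Open state 2: 1b->2.
aba: 2a undefined. 2a->0: ok.
abb: 2b undefined. 2b->0: no, baa/abb meet in 0. 2b->1: ok.
All examples now run through 3 states with every (state, symbol) defined. Accept strings end in {0,2}, Reject strings end in {1}; accept={0,2}.

states=3 start=0 accept={0,2} delta: 0a->1 0b->0 1a->0 1b->2 2a->0 2b->1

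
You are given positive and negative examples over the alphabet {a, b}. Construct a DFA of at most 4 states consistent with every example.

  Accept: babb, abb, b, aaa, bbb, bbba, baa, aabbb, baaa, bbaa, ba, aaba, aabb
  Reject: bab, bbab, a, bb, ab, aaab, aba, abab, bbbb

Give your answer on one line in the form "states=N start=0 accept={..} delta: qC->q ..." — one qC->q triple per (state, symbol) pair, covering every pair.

states=4 start=0 accept={2,3} delta: 0a->1 0b->2 1a->3 1b->0 2a->2 2b->0 3a->2 3b->3

Grow the machine one transition at a time. Run the examples from 0; the earliest place one falls off (shortest prefix, ties alphabetical) gets sent to the lowest-numbered state that keeps every Accept/Reject pair distinguishable — a pair clashes when both reach the same state with identical unread suffix — and to a fresh state only if none does.
a: 0a undefined. 0a->0: no, abb/bb meet in 0 with "bb" left. Open state 1: 0a->1.
b: 0b undefined. 0b->0: no, b/bb meet in 0. 0b->1: no, b/a meet in 1. Open state 2: 0b->2.
aa: 1a undefined. 1a->0: no, aaa/a meet in 1. 1a->1: no, aaa/a meet in 1. 1a->2: no, aabbb/bbbb meet in 2 with "bbb" left. Open state 3: 1a->3.
ab: 1b undefined. 1b->0: ok.
ba: 2a undefined. 2a->0: no, babb/bb meet in 2 with "b" left. 2a->1: no, ba/a meet in 1. 2a->2: ok.
bb: 2b undefined. 2b->0: ok.
aaa: 3a undefined. 3a->0: no, babb/aaab meet in 2. 3a->1: no, aaa/a meet in 1. 3a->2: ok.
aab: 3b undefined. 3b->0: no, aabbb/bab meet in 0. 3b->1: no, aabb/bab meet in 0. 3b->2: no, aabb/bab meet in 0. 3b->3: ok.
All examples now run through 4 states with every (state, symbol) defined. Accept strings end in {2,3}, Reject strings end in {0,1}; accept={2,3}.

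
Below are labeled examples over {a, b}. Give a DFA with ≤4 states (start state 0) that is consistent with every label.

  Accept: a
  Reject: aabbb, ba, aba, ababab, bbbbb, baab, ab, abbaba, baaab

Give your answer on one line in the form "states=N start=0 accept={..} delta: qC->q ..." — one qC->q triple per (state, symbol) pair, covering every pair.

states=2 start=0 accept={0} delta: 0a->0 0b->1 1a->1 1b->1

Fold the examples into a partial DFA from state 0: repeatedly fix the first undefined (state, symbol) met by the shortest-then-alphabetical prefix, trying targets in increasing order and rejecting any under which an Accept and a Reject string meet in one state with the same remainder; add a state when all current targets are rejected. Accepting states are where Accept strings end.
a: 0a undefined. 0a->0: ok.
b: 0b undefined. 0b->0: no, a/aabbb meet in 0. Open state 1: 0b->1.
ba: 1a undefined. 1a->0: no, a/ba meet in 0. 1a->1: ok.
bb: 1b undefined. 1b->0: no, a/baab meet in 0. 1b->1: ok.
All examples now run through 2 states with every (state, symbol) defined. Accept strings end in {0}, Reject strings end in {1}; accept={0}.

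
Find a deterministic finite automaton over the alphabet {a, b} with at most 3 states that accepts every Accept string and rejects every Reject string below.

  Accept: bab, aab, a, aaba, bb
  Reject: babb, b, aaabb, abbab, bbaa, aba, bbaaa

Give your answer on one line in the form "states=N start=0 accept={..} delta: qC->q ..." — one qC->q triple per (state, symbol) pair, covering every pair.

State merging on the prefix tree: take the shortest (then alphabetical) example prefix whose next move is undefined and point that move at state 0, else 1, else 2, ...; a target is out if some Accept/Reject pair would then sit in one state with the same input left (inseparable). If every existing state is out, open a new one.
a: 0a undefined. 0a->0: no, aab/b meet in 0 with "b" left. Open state 1: 0a->1.
b: 0b undefined. 0b->0: no, bb/b meet in 0. 0b->1: no, a/b meet in 1. Open state 2: 0b->2.
aa: 1a undefined. 1a->0: no, aab/b meet in 2. 1a->1: no, aaba/aba meet in 1 with "ba" left. 1a->2: ok.
ab: 1b undefined. 1b->0: no, bab/abbab meet in 2 with "ab" left. 1b->1: no, aab/abbab meet in 2 with "b" left. 1b->2: ok.
ba: 2a undefined. 2a->0: no, bab/b meet in 2. 2a->1: no, bab/b meet in 2. 2a->2: ok.
bb: 2b undefined. 2b->0: ok.
All examples now run through 3 states with every (state, symbol) defined. Accept strings end in {0,1}, Reject strings end in {2}; accept={0,1}.

states=3 start=0 accept={0,1} delta: 0a->1 0b->2 1a->2 1b->2 2a->2 2b->0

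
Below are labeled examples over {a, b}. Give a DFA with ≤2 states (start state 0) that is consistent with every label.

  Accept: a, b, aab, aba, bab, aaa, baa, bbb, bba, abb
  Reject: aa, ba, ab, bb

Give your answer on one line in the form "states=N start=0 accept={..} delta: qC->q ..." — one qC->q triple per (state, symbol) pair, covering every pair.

State merging on the prefix tree: take the shortest (then alphabetical) example prefix whose next move is undefined and point that move at state 0, else 1, else 2, ...; a target is out if some Accept/Reject pair would then sit in one state with the same input left (inseparable). If every existing state is out, open a new one.
a: 0a undefined. 0a->0: no, a/aa meet in 0. Open state 1: 0a->1.
b: 0b undefined. 0b->0: no, a/ba meet in 1. 0b->1: ok.
aa: 1a undefined. 1a->0: ok.
ab: 1b undefined. 1b->0: ok.
All examples now run through 2 states with every (state, symbol) defined. Accept strings end in {1}, Reject strings end in {0}; accept={1}.

states=2 start=0 accept={1} delta: 0a->1 0b->1 1a->0 1b->0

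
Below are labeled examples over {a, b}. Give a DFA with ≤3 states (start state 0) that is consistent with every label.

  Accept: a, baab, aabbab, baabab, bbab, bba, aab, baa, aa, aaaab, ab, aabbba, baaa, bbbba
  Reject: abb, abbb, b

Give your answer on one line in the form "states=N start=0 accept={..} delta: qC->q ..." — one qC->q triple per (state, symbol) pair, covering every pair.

Fold the examples into a partial DFA from state 0: repeatedly fix the first undefined (state, symbol) met by the shortest-then-alphabetical prefix, trying targets in increasing order and rejecting any under which an Accept and a Reject string meet in one state with the same remainder; add a state when all current targets are rejected. Accepting states are where Accept strings end.
a: 0a undefined. 0a->0: no, aab/b meet in 0 with "b" left. Open state 1: 0a->1.
b: 0b undefined. 0b->0: ok.
aa: 1a undefined. 1a->0: no, baab/b meet in 0. 1a->1: ok.
ab: 1b undefined. 1b->0: no, baab/abb meet in 0. 1b->1: no, a/abb meet in 1. Open state 2: 1b->2.
abb: 2b undefined. 2b->0: ok.
baaba: 2a undefined. 2a->0: no, baabab/abb meet in 0. 2a->1: ok.
All examples now run through 3 states with every (state, symbol) defined. Accept strings end in {1,2}, Reject strings end in {0}; accept={1,2}.

states=3 start=0 accept={1,2} delta: 0a->1 0b->0 1a->1 1b->2 2a->1 2b->0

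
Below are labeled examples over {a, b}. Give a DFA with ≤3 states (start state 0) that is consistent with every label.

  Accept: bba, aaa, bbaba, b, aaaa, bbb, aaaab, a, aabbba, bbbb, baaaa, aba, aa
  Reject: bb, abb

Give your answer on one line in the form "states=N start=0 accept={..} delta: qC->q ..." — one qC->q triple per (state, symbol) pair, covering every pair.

states=3 start=0 accept={0,1} delta: 0a->0 0b->1 1a->0 1b->2 2a->0 2b->0

Fold the examples into a partial DFA from state 0: repeatedly fix the first undefined (state, symbol) met by the shortest-then-alphabetical prefix, trying targets in increasing order and rejecting any under which an Accept and a Reject string meet in one state with the same remainder; add a state when all current targets are rejected. Accepting states are where Accept strings end.
a: 0a undefined. 0a->0: ok.
b: 0b undefined. 0b->0: no, bba/bb meet in 0. Open state 1: 0b->1.
ba: 1a undefined. 1a->0: ok.
bb: 1b undefined. 1b->0: no, bba/bb meet in 0. 1b->1: no, b/bb meet in 1. Open state 2: 1b->2.
bba: 2a undefined. 2a->0: ok.
bbb: 2b undefined. 2b->0: ok.
All examples now run through 3 states with every (state, symbol) defined. Accept strings end in {0,1}, Reject strings end in {2}; accept={0,1}.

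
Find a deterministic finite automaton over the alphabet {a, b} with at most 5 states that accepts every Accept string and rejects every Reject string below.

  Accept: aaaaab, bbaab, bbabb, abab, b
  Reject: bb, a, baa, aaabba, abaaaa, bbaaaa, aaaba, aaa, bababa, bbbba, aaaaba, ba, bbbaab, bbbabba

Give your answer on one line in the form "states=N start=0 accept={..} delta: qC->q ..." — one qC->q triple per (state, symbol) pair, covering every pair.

Fold the examples into a partial DFA from state 0: repeatedly fix the first undefined (state, symbol) met by the shortest-then-alphabetical prefix, trying targets in increasing order and rejecting any under which an Accept and a Reject string meet in one state with the same remainder; add a state when all current targets are rejected. Accepting states are where Accept strings end.
a: 0a undefined. 0a->0: ok.
b: 0b undefined. 0b->0: no, aaaaab/bb meet in 0. Open state 1: 0b->1.
ba: 1a undefined. 1a->0: ok.
bb: 1b undefined. 1b->0: no, aaaaab/bbbaab meet in 1. 1b->1: no, aaaaab/bb meet in 1. Open state 2: 1b->2.
bba: 2a undefined. 2a->0: no, bbabb/bb meet in 2. 2a->1: no, aaaaab/aaabba meet in 1. 2a->2: ok.
bbb: 2b undefined. 2b->0: no, aaaaab/bbbaab meet in 1. 2b->1: no, aaaaab/bbbaab meet in 1. 2b->2: no, bbaab/bb meet in 2. Open state 3: 2b->3.
bbba: 3a undefined. 3a->0: no, aaaaab/bbbaab meet in 1. 3a->1: no, aaaaab/bbbaab meet in 1. 3a->2: no, bbaab/bbbaab meet in 3. 3a->3: no, bbabb/bbbaab meet in 3 with "b" left. Open state 4: 3a->4.
bbbb: 3b undefined. 3b->0: no, bbabb/a meet in 0. 3b->1: ok.
bbbaa: 4a undefined. 4a->0: no, aaaaab/bbbaab meet in 1. 4a->1: ok.
bbbab: 4b undefined. 4b->0: ok.
All examples now run through 5 states with every (state, symbol) defined. Accept strings end in {1,3}, Reject strings end in {0,2}; accept={1,3}.

states=5 start=0 accept={1,3} delta: 0a->0 0b->1 1a->0 1b->2 2a->2 2b->3 3a->4 3b->1 4a->1 4b->0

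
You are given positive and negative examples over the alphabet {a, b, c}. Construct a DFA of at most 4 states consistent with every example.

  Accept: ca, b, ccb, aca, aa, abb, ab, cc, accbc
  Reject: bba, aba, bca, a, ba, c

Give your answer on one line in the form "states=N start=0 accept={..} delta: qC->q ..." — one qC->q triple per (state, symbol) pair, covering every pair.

Grow the machine one transition at a time. Run the examples from 0; the earliest place one falls off (shortest prefix, ties alphabetical) gets sent to the lowest-numbered state that keeps every Accept/Reject pair distinguishable — a pair clashes when both reach the same state with identical unread suffix — and to a fresh state only if none does.
a: 0a undefined. 0a->0: no, aa/a meet in 0. Open state 1: 0a->1.
b: 0b undefined. 0b->0: no, ca/bca meet in 0 with "ca" left. 0b->1: no, b/a meet in 1. Open state 2: 0b->2.
c: 0c undefined. 0c->0: no, ca/a meet in 1. 0c->1: ok.
aa: 1a undefined. 1a->0: ok.
ab: 1b undefined. 1b->0: ok.
ac: 1c undefined. 1c->0: no, aca/aba meet in 1. 1c->1: no, cc/aba meet in 1. 1c->2: no, aca/ba meet in 2 with "a" left. Open state 3: 1c->3.
ba: 2a undefined. 2a->0: no, ca/ba meet in 0. 2a->1: ok.
bb: 2b undefined. 2b->0: ok.
bc: 2c undefined. 2c->0: ok.
aca: 3a undefined. 3a->0: ok.
acc: 3c undefined. 3c->0: ok.
ccb: 3b undefined. 3b->0: ok.
All examples now run through 4 states with every (state, symbol) defined. Accept strings end in {0,2,3}, Reject strings end in {1}; accept={0,2,3}.

states=4 start=0 accept={0,2,3} delta: 0a->1 0b->2 0c->1 1a->0 1b->0 1c->3 2a->1 2b->0 2c->0 3a->0 3b->0 3c->0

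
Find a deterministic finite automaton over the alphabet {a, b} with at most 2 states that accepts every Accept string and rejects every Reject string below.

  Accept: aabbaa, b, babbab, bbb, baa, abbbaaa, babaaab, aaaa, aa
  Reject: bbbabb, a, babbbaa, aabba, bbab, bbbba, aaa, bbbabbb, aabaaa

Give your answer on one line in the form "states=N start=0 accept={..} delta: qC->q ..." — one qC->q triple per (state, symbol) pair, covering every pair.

states=2 start=0 accept={0} delta: 0a->1 0b->0 1a->0 1b->1

Fold the examples into a partial DFA from state 0: repeatedly fix the first undefined (state, symbol) met by the shortest-then-alphabetical prefix, trying targets in increasing order and rejecting any under which an Accept and a Reject string meet in one state with the same remainder; add a state when all current targets are rejected. Accepting states are where Accept strings end.
a: 0a undefined. 0a->0: no, aaaa/a meet in 0. Open state 1: 0a->1.
b: 0b undefined. 0b->0: ok.
aa: 1a undefined. 1a->0: ok.
ab: 1b undefined. 1b->0: no, aabbaa/bbbabb meet in 0. 1b->1: ok.
All examples now run through 2 states with every (state, symbol) defined. Accept strings end in {0}, Reject strings end in {1}; accept={0}.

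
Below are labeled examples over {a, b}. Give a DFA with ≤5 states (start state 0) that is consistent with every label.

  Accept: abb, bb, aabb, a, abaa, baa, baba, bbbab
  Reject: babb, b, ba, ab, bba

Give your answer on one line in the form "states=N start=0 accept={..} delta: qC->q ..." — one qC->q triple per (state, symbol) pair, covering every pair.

states=4 start=0 accept={0,3} delta: 0a->0 0b->1 1a->2 1b->3 2a->0 2b->0 3a->1 3b->1

Fold the examples into a partial DFA from state 0: repeatedly fix the first undefined (state, symbol) met by the shortest-then-alphabetical prefix, trying targets in increasing order and rejecting any under which an Accept and a Reject string meet in one state with the same remainder; add a state when all current targets are rejected. Accepting states are where Accept strings end.
a: 0a undefined. 0a->0: ok.
b: 0b undefined. 0b->0: no, abb/babb meet in 0. Open state 1: 0b->1.
ba: 1a undefined. 1a->0: no, abb/babb meet in 1 with "b" left. 1a->1: no, abaa/b meet in 1. Open state 2: 1a->2.
bb: 1b undefined. 1b->0: no, abb/bba meet in 0. 1b->1: no, abb/b meet in 1. 1b->2: no, abb/ba meet in 2. Open state 3: 1b->3.
baa: 2a undefined. 2a->0: ok.
bab: 2b undefined. 2b->0: ok.
bba: 3a undefined. 3a->0: no, a/bba meet in 0. 3a->1: ok.
bbb: 3b undefined. 3b->0: no, bbbab/babb meet in 1. 3b->1: ok.
All examples now run through 4 states with every (state, symbol) defined. Accept strings end in {0,3}, Reject strings end in {1,2}; accept={0,3}.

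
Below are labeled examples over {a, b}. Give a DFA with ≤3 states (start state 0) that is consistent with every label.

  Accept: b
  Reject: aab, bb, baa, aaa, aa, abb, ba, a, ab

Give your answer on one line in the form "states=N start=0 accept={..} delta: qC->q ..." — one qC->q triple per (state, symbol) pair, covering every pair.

states=3 start=0 accept={2} delta: 0a->1 0b->2 1a->1 1b->1 2a->0 2b->0

State merging on the prefix tree: take the shortest (then alphabetical) example prefix whose next move is undefined and point that move at state 0, else 1, else 2, ...; a target is out if some Accept/Reject pair would then sit in one state with the same input left (inseparable). If every existing state is out, open a new one.
a: 0a undefined. 0a->0: no, b/aab meet in 0 with "b" left. Open state 1: 0a->1.
b: 0b undefined. 0b->0: no, b/bb meet in 0. 0b->1: no, b/a meet in 1. Open state 2: 0b->2.
aa: 1a undefined. 1a->0: no, b/aab meet in 2. 1a->1: ok.
ab: 1b undefined. 1b->0: no, b/abb meet in 2. 1b->1: ok.
ba: 2a undefined. 2a->0: ok.
bb: 2b undefined. 2b->0: ok.
All examples now run through 3 states with every (state, symbol) defined. Accept strings end in {2}, Reject strings end in {0,1}; accept={2}.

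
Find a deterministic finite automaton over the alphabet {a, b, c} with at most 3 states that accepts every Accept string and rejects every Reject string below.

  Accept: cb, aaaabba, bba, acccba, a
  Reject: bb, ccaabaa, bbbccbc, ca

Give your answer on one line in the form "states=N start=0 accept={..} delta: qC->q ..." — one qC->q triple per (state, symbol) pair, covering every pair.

Fold the examples into a partial DFA from state 0: repeatedly fix the first undefined (state, symbol) met by the shortest-then-alphabetical prefix, trying targets in increasing order and rejecting any under which an Accept and a Reject string meet in one state with the same remainder; add a state when all current targets are rejected. Accepting states are where Accept strings end.
a: 0a undefined. 0a->0: ok.
b: 0b undefined. 0b->0: no, aaaabba/bb meet in 0. Open state 1: 0b->1.
c: 0c undefined. 0c->0: no, a/ca meet in 0. 0c->1: no, cb/bb meet in 1 with "b" left. Open state 2: 0c->2.
bb: 1b undefined. 1b->0: no, aaaabba/bb meet in 0. 1b->1: ok.
ca: 2a undefined. 2a->0: no, a/ca meet in 0. 2a->1: ok.
cb: 2b undefined. 2b->0: ok.
cc: 2c undefined. 2c->0: ok.
bba: 1a undefined. 1a->0: no, cb/ccaabaa meet in 0. 1a->1: no, aaaabba/bb meet in 1. 1a->2: ok.
bbbc: 1c undefined. 1c->0: no, aaaabba/bbbccbc meet in 2. 1c->1: ok.
All examples now run through 3 states with every (state, symbol) defined. Accept strings end in {0,2}, Reject strings end in {1}; accept={0,2}.

states=3 start=0 accept={0,2} delta: 0a->0 0b->1 0c->2 1a->2 1b->1 1c->1 2a->1 2b->0 2c->0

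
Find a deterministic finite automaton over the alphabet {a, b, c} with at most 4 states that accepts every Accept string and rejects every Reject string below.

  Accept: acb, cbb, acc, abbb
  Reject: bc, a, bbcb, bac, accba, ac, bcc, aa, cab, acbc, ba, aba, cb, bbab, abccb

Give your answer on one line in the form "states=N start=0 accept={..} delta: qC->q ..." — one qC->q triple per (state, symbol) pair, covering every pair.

Fold the examples into a partial DFA from state 0: repeatedly fix the first undefined (state, symbol) met by the shortest-then-alphabetical prefix, trying targets in increasing order and rejecting any under which an Accept and a Reject string meet in one state with the same remainder; add a state when all current targets are rejected. Accepting states are where Accept strings end.
a: 0a undefined. 0a->0: no, acb/cb meet in 0 with "cb" left. Open state 1: 0a->1.
b: 0b undefined. 0b->0: ok.
c: 0c undefined. 0c->0: no, cbb/bc meet in 0. 0c->1: ok.
aa: 1a undefined. 1a->0: ok.
ab: 1b undefined. 1b->0: no, acb/abccb meet in 1 with "cb" left. 1b->1: no, cbb/bc meet in 1. Open state 2: 1b->2.
ac: 1c undefined. 1c->0: no, acb/bac meet in 0. 1c->1: no, acb/bbcb meet in 2. 1c->2: ok.
aba: 2a undefined. 2a->0: ok.
abb: 2b undefined. 2b->0: no, acb/aa meet in 0. 2b->1: no, acb/bc meet in 1. 2b->2: no, acb/bbcb meet in 2. Open state 3: 2b->3.
abc: 2c undefined. 2c->0: no, acc/aa meet in 0. 2c->1: no, acb/abccb meet in 3. 2c->2: no, acb/abccb meet in 3. 2c->3: ok.
abbb: 3b undefined. 3b->0: no, abbb/aa meet in 0. 3b->1: no, abbb/bc meet in 1. 3b->2: no, abbb/bbcb meet in 2. 3b->3: ok.
abcc: 3c undefined. 3c->0: ok.
accba: 3a undefined. 3a->0: ok.
All examples now run through 4 states with every (state, symbol) defined. Accept strings end in {3}, Reject strings end in {0,1,2}; accept={3}.

states=4 start=0 accept={3} delta: 0a->1 0b->0 0c->1 1a->0 1b->2 1c->2 2a->0 2b->3 2c->3 3a->0 3b->3 3c->0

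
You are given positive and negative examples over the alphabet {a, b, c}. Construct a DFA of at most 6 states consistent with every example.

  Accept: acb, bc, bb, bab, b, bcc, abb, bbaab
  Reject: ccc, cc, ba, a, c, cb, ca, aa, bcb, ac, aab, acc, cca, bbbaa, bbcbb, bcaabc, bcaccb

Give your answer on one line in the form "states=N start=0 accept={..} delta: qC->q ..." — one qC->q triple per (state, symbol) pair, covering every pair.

Grow the machine one transition at a time. Run the examples from 0; the earliest place one falls off (shortest prefix, ties alphabetical) gets sent to the lowest-numbered state that keeps every Accept/Reject pair distinguishable — a pair clashes when both reach the same state with identical unread suffix — and to a fresh state only if none does.
a: 0a undefined. 0a->0: no, acb/cb meet in 0 with "cb" left. Open state 1: 0a->1.
b: 0b undefined. 0b->0: no, bc/c meet in 0 with "c" left. 0b->1: no, acb/bcb meet in 1 with "cb" left. Open state 2: 0b->2.
c: 0c undefined. 0c->0: no, b/cb meet in 2. 0c->1: ok.
aa: 1a undefined. 1a->0: no, b/aab meet in 2. 1a->1: ok.
ab: 1b undefined. 1b->0: ok.
ac: 1c undefined. 1c->0: ok.
ba: 2a undefined. 2a->0: ok.
bb: 2b undefined. 2b->0: no, acb/bbcbb meet in 2. 2b->1: no, bb/ccc meet in 1. 2b->2: no, bbaab/cc meet in 0. Open state 3: 2b->3.
bc: 2c undefined. 2c->0: no, acb/bcb meet in 2. 2c->1: no, bc/ccc meet in 1. 2c->2: no, acb/bcaccb meet in 2. 2c->3: ok.
bba: 3a undefined. 3a->0: no, acb/bcaccb meet in 2. 3a->1: no, bbaab/cc meet in 0. 3a->2: no, bc/bcaabc meet in 3. 3a->3: no, bbaab/bcb meet in 3 with "b" left. Open state 4: 3a->4.
bbb: 3b undefined. 3b->0: ok.
bbc: 3c undefined. 3c->0: no, bc/bbcbb meet in 3. 3c->1: no, acb/bbcbb meet in 2. 3c->2: ok.
bbaa: 4a undefined. 4a->0: no, bc/bcaabc meet in 3. 4a->1: no, bbaab/cc meet in 0. 4a->2: no, acb/bcaabc meet in 2. 4a->3: no, bbaab/cc meet in 0. 4a->4: ok.
bcac: 4c undefined. 4c->0: ok.
bbaab: 4b undefined. 4b->0: no, bbaab/cc meet in 0. 4b->1: no, bbaab/ccc meet in 1. 4b->2: no, bc/bcaabc meet in 3. 4b->3: no, acb/bcaabc meet in 2. 4b->4: ok.
All examples now run through 5 states with every (state, symbol) defined. Accept strings end in {2,3,4}, Reject strings end in {0,1}; accept={2,3,4}.

states=5 start=0 accept={2,3,4} delta: 0a->1 0b->2 0c->1 1a->1 1b->0 1c->0 2a->0 2b->3 2c->3 3a->4 3b->0 3c->2 4a->4 4b->4 4c->0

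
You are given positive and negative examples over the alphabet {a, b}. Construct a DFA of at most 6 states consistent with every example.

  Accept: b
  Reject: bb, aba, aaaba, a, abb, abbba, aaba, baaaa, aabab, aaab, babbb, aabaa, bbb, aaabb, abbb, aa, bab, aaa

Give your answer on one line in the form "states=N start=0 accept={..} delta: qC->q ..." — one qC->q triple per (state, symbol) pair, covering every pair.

states=3 start=0 accept={2} delta: 0a->1 0b->2 1a->0 1b->1 2a->1 2b->1

State merging on the prefix tree: take the shortest (then alphabetical) example prefix whose next move is undefined and point that move at state 0, else 1, else 2, ...; a target is out if some Accept/Reject pair would then sit in one state with the same input left (inseparable). If every existing state is out, open a new one.
a: 0a undefined. 0a->0: no, b/aaab meet in 0 with "b" left. Open state 1: 0a->1.
b: 0b undefined. 0b->0: no, b/bb meet in 0. 0b->1: no, b/a meet in 1. Open state 2: 0b->2.
aa: 1a undefined. 1a->0: ok.
ab: 1b undefined. 1b->0: no, b/abb meet in 2. 1b->1: ok.
ba: 2a undefined. 2a->0: no, b/aabab meet in 2. 2a->1: ok.
bb: 2b undefined. 2b->0: no, b/bbb meet in 2. 2b->1: ok.
All examples now run through 3 states with every (state, symbol) defined. Accept strings end in {2}, Reject strings end in {0,1}; accept={2}.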